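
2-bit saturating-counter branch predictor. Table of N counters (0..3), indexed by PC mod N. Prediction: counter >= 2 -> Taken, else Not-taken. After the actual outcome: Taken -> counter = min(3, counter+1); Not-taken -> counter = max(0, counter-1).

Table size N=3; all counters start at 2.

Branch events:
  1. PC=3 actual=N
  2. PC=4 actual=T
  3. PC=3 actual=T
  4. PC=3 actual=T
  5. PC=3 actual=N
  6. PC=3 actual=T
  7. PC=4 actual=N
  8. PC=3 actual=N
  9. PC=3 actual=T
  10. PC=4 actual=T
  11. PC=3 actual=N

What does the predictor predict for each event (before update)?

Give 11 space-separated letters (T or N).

Ev 1: PC=3 idx=0 pred=T actual=N -> ctr[0]=1
Ev 2: PC=4 idx=1 pred=T actual=T -> ctr[1]=3
Ev 3: PC=3 idx=0 pred=N actual=T -> ctr[0]=2
Ev 4: PC=3 idx=0 pred=T actual=T -> ctr[0]=3
Ev 5: PC=3 idx=0 pred=T actual=N -> ctr[0]=2
Ev 6: PC=3 idx=0 pred=T actual=T -> ctr[0]=3
Ev 7: PC=4 idx=1 pred=T actual=N -> ctr[1]=2
Ev 8: PC=3 idx=0 pred=T actual=N -> ctr[0]=2
Ev 9: PC=3 idx=0 pred=T actual=T -> ctr[0]=3
Ev 10: PC=4 idx=1 pred=T actual=T -> ctr[1]=3
Ev 11: PC=3 idx=0 pred=T actual=N -> ctr[0]=2

Answer: T T N T T T T T T T T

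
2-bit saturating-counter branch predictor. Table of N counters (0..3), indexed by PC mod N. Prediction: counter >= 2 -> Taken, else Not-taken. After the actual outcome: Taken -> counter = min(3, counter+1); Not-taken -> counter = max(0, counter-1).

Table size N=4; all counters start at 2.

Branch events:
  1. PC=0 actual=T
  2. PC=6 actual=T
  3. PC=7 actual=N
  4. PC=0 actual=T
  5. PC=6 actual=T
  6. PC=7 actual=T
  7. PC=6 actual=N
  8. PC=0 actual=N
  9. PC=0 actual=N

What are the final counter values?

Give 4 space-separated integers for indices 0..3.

Answer: 1 2 2 2

Derivation:
Ev 1: PC=0 idx=0 pred=T actual=T -> ctr[0]=3
Ev 2: PC=6 idx=2 pred=T actual=T -> ctr[2]=3
Ev 3: PC=7 idx=3 pred=T actual=N -> ctr[3]=1
Ev 4: PC=0 idx=0 pred=T actual=T -> ctr[0]=3
Ev 5: PC=6 idx=2 pred=T actual=T -> ctr[2]=3
Ev 6: PC=7 idx=3 pred=N actual=T -> ctr[3]=2
Ev 7: PC=6 idx=2 pred=T actual=N -> ctr[2]=2
Ev 8: PC=0 idx=0 pred=T actual=N -> ctr[0]=2
Ev 9: PC=0 idx=0 pred=T actual=N -> ctr[0]=1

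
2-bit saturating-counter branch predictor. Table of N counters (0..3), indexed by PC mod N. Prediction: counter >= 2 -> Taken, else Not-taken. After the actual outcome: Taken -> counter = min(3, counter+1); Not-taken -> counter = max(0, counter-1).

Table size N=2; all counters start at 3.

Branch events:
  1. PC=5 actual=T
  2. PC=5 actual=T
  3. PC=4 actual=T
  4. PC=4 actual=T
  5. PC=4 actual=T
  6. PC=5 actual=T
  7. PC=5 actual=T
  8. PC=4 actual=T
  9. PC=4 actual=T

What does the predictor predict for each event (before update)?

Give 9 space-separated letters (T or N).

Ev 1: PC=5 idx=1 pred=T actual=T -> ctr[1]=3
Ev 2: PC=5 idx=1 pred=T actual=T -> ctr[1]=3
Ev 3: PC=4 idx=0 pred=T actual=T -> ctr[0]=3
Ev 4: PC=4 idx=0 pred=T actual=T -> ctr[0]=3
Ev 5: PC=4 idx=0 pred=T actual=T -> ctr[0]=3
Ev 6: PC=5 idx=1 pred=T actual=T -> ctr[1]=3
Ev 7: PC=5 idx=1 pred=T actual=T -> ctr[1]=3
Ev 8: PC=4 idx=0 pred=T actual=T -> ctr[0]=3
Ev 9: PC=4 idx=0 pred=T actual=T -> ctr[0]=3

Answer: T T T T T T T T T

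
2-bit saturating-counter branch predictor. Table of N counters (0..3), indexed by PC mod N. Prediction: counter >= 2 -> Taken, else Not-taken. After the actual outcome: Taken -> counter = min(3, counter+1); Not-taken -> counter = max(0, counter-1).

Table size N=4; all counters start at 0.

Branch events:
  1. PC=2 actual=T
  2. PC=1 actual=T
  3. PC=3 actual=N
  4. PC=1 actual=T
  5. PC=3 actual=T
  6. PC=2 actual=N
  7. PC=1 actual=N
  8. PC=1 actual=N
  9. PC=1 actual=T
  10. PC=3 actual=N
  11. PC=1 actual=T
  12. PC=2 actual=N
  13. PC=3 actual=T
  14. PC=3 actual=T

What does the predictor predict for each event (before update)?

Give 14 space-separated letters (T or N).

Ev 1: PC=2 idx=2 pred=N actual=T -> ctr[2]=1
Ev 2: PC=1 idx=1 pred=N actual=T -> ctr[1]=1
Ev 3: PC=3 idx=3 pred=N actual=N -> ctr[3]=0
Ev 4: PC=1 idx=1 pred=N actual=T -> ctr[1]=2
Ev 5: PC=3 idx=3 pred=N actual=T -> ctr[3]=1
Ev 6: PC=2 idx=2 pred=N actual=N -> ctr[2]=0
Ev 7: PC=1 idx=1 pred=T actual=N -> ctr[1]=1
Ev 8: PC=1 idx=1 pred=N actual=N -> ctr[1]=0
Ev 9: PC=1 idx=1 pred=N actual=T -> ctr[1]=1
Ev 10: PC=3 idx=3 pred=N actual=N -> ctr[3]=0
Ev 11: PC=1 idx=1 pred=N actual=T -> ctr[1]=2
Ev 12: PC=2 idx=2 pred=N actual=N -> ctr[2]=0
Ev 13: PC=3 idx=3 pred=N actual=T -> ctr[3]=1
Ev 14: PC=3 idx=3 pred=N actual=T -> ctr[3]=2

Answer: N N N N N N T N N N N N N N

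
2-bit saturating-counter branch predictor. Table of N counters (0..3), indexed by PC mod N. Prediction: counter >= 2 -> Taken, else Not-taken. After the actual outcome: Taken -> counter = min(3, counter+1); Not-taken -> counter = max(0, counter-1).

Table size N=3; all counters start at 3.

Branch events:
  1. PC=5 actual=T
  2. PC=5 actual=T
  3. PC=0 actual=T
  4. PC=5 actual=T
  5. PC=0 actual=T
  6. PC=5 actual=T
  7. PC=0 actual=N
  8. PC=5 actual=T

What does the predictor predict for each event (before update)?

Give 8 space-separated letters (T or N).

Answer: T T T T T T T T

Derivation:
Ev 1: PC=5 idx=2 pred=T actual=T -> ctr[2]=3
Ev 2: PC=5 idx=2 pred=T actual=T -> ctr[2]=3
Ev 3: PC=0 idx=0 pred=T actual=T -> ctr[0]=3
Ev 4: PC=5 idx=2 pred=T actual=T -> ctr[2]=3
Ev 5: PC=0 idx=0 pred=T actual=T -> ctr[0]=3
Ev 6: PC=5 idx=2 pred=T actual=T -> ctr[2]=3
Ev 7: PC=0 idx=0 pred=T actual=N -> ctr[0]=2
Ev 8: PC=5 idx=2 pred=T actual=T -> ctr[2]=3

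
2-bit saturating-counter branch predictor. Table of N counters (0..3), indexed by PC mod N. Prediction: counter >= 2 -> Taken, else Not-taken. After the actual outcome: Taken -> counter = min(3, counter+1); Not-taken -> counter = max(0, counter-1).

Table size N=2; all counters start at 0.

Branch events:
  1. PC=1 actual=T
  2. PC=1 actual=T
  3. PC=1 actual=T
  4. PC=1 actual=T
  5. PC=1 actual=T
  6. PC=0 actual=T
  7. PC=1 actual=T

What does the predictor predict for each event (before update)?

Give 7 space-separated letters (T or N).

Ev 1: PC=1 idx=1 pred=N actual=T -> ctr[1]=1
Ev 2: PC=1 idx=1 pred=N actual=T -> ctr[1]=2
Ev 3: PC=1 idx=1 pred=T actual=T -> ctr[1]=3
Ev 4: PC=1 idx=1 pred=T actual=T -> ctr[1]=3
Ev 5: PC=1 idx=1 pred=T actual=T -> ctr[1]=3
Ev 6: PC=0 idx=0 pred=N actual=T -> ctr[0]=1
Ev 7: PC=1 idx=1 pred=T actual=T -> ctr[1]=3

Answer: N N T T T N T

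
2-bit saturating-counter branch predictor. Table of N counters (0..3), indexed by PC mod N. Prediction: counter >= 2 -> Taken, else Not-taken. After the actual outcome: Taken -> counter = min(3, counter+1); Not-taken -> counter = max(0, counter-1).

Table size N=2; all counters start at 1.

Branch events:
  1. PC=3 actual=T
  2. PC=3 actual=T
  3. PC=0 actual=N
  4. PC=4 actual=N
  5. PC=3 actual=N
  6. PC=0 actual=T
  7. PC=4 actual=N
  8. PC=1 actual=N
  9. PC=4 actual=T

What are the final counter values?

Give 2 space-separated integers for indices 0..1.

Answer: 1 1

Derivation:
Ev 1: PC=3 idx=1 pred=N actual=T -> ctr[1]=2
Ev 2: PC=3 idx=1 pred=T actual=T -> ctr[1]=3
Ev 3: PC=0 idx=0 pred=N actual=N -> ctr[0]=0
Ev 4: PC=4 idx=0 pred=N actual=N -> ctr[0]=0
Ev 5: PC=3 idx=1 pred=T actual=N -> ctr[1]=2
Ev 6: PC=0 idx=0 pred=N actual=T -> ctr[0]=1
Ev 7: PC=4 idx=0 pred=N actual=N -> ctr[0]=0
Ev 8: PC=1 idx=1 pred=T actual=N -> ctr[1]=1
Ev 9: PC=4 idx=0 pred=N actual=T -> ctr[0]=1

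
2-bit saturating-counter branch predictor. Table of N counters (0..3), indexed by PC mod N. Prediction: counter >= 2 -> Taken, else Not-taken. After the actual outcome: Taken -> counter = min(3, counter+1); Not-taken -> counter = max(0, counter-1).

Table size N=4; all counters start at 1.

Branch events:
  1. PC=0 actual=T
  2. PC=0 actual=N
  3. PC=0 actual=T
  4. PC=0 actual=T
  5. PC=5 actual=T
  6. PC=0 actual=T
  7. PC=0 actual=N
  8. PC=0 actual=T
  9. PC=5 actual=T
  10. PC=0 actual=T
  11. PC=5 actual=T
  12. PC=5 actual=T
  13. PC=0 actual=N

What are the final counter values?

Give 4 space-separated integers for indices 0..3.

Ev 1: PC=0 idx=0 pred=N actual=T -> ctr[0]=2
Ev 2: PC=0 idx=0 pred=T actual=N -> ctr[0]=1
Ev 3: PC=0 idx=0 pred=N actual=T -> ctr[0]=2
Ev 4: PC=0 idx=0 pred=T actual=T -> ctr[0]=3
Ev 5: PC=5 idx=1 pred=N actual=T -> ctr[1]=2
Ev 6: PC=0 idx=0 pred=T actual=T -> ctr[0]=3
Ev 7: PC=0 idx=0 pred=T actual=N -> ctr[0]=2
Ev 8: PC=0 idx=0 pred=T actual=T -> ctr[0]=3
Ev 9: PC=5 idx=1 pred=T actual=T -> ctr[1]=3
Ev 10: PC=0 idx=0 pred=T actual=T -> ctr[0]=3
Ev 11: PC=5 idx=1 pred=T actual=T -> ctr[1]=3
Ev 12: PC=5 idx=1 pred=T actual=T -> ctr[1]=3
Ev 13: PC=0 idx=0 pred=T actual=N -> ctr[0]=2

Answer: 2 3 1 1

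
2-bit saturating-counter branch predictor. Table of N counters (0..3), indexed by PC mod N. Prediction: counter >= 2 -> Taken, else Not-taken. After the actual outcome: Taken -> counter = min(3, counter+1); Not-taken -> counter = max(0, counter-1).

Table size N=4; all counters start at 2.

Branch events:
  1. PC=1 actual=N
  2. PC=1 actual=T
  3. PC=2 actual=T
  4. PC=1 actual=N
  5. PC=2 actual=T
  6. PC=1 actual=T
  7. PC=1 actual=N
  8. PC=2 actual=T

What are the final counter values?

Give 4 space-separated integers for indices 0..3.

Ev 1: PC=1 idx=1 pred=T actual=N -> ctr[1]=1
Ev 2: PC=1 idx=1 pred=N actual=T -> ctr[1]=2
Ev 3: PC=2 idx=2 pred=T actual=T -> ctr[2]=3
Ev 4: PC=1 idx=1 pred=T actual=N -> ctr[1]=1
Ev 5: PC=2 idx=2 pred=T actual=T -> ctr[2]=3
Ev 6: PC=1 idx=1 pred=N actual=T -> ctr[1]=2
Ev 7: PC=1 idx=1 pred=T actual=N -> ctr[1]=1
Ev 8: PC=2 idx=2 pred=T actual=T -> ctr[2]=3

Answer: 2 1 3 2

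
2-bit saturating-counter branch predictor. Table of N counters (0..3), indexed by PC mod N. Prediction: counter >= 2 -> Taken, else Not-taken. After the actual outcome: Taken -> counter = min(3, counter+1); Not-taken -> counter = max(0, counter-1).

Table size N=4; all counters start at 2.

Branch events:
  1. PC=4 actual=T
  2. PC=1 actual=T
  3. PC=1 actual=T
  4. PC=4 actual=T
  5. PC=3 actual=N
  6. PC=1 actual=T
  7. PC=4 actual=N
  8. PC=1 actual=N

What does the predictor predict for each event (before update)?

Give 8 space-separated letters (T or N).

Ev 1: PC=4 idx=0 pred=T actual=T -> ctr[0]=3
Ev 2: PC=1 idx=1 pred=T actual=T -> ctr[1]=3
Ev 3: PC=1 idx=1 pred=T actual=T -> ctr[1]=3
Ev 4: PC=4 idx=0 pred=T actual=T -> ctr[0]=3
Ev 5: PC=3 idx=3 pred=T actual=N -> ctr[3]=1
Ev 6: PC=1 idx=1 pred=T actual=T -> ctr[1]=3
Ev 7: PC=4 idx=0 pred=T actual=N -> ctr[0]=2
Ev 8: PC=1 idx=1 pred=T actual=N -> ctr[1]=2

Answer: T T T T T T T T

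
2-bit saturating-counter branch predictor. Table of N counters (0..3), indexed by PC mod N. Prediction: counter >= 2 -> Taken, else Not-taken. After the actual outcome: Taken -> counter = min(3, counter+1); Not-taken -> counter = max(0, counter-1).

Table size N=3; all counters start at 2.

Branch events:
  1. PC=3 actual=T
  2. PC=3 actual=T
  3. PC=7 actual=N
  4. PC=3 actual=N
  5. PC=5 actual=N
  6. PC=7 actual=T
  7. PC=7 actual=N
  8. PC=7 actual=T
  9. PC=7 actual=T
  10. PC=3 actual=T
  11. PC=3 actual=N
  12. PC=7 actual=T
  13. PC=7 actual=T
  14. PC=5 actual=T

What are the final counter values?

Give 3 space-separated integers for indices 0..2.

Ev 1: PC=3 idx=0 pred=T actual=T -> ctr[0]=3
Ev 2: PC=3 idx=0 pred=T actual=T -> ctr[0]=3
Ev 3: PC=7 idx=1 pred=T actual=N -> ctr[1]=1
Ev 4: PC=3 idx=0 pred=T actual=N -> ctr[0]=2
Ev 5: PC=5 idx=2 pred=T actual=N -> ctr[2]=1
Ev 6: PC=7 idx=1 pred=N actual=T -> ctr[1]=2
Ev 7: PC=7 idx=1 pred=T actual=N -> ctr[1]=1
Ev 8: PC=7 idx=1 pred=N actual=T -> ctr[1]=2
Ev 9: PC=7 idx=1 pred=T actual=T -> ctr[1]=3
Ev 10: PC=3 idx=0 pred=T actual=T -> ctr[0]=3
Ev 11: PC=3 idx=0 pred=T actual=N -> ctr[0]=2
Ev 12: PC=7 idx=1 pred=T actual=T -> ctr[1]=3
Ev 13: PC=7 idx=1 pred=T actual=T -> ctr[1]=3
Ev 14: PC=5 idx=2 pred=N actual=T -> ctr[2]=2

Answer: 2 3 2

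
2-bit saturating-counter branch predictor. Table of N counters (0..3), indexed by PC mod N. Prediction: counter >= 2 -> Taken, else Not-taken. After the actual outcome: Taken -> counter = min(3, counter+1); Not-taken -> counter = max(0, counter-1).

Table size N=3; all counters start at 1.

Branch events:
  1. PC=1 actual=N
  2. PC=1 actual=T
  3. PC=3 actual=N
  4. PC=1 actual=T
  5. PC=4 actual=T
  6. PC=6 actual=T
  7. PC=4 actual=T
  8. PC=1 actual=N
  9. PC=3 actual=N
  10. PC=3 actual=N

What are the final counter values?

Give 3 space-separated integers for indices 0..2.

Ev 1: PC=1 idx=1 pred=N actual=N -> ctr[1]=0
Ev 2: PC=1 idx=1 pred=N actual=T -> ctr[1]=1
Ev 3: PC=3 idx=0 pred=N actual=N -> ctr[0]=0
Ev 4: PC=1 idx=1 pred=N actual=T -> ctr[1]=2
Ev 5: PC=4 idx=1 pred=T actual=T -> ctr[1]=3
Ev 6: PC=6 idx=0 pred=N actual=T -> ctr[0]=1
Ev 7: PC=4 idx=1 pred=T actual=T -> ctr[1]=3
Ev 8: PC=1 idx=1 pred=T actual=N -> ctr[1]=2
Ev 9: PC=3 idx=0 pred=N actual=N -> ctr[0]=0
Ev 10: PC=3 idx=0 pred=N actual=N -> ctr[0]=0

Answer: 0 2 1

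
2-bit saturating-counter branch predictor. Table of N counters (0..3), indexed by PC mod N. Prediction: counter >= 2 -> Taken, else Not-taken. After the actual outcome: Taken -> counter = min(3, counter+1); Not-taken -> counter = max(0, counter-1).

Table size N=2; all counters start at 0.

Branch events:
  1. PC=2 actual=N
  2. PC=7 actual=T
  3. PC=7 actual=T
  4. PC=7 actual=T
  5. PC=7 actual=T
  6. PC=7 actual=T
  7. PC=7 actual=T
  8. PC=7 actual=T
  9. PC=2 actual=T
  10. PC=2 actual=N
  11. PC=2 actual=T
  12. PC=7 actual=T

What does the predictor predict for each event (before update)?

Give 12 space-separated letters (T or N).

Ev 1: PC=2 idx=0 pred=N actual=N -> ctr[0]=0
Ev 2: PC=7 idx=1 pred=N actual=T -> ctr[1]=1
Ev 3: PC=7 idx=1 pred=N actual=T -> ctr[1]=2
Ev 4: PC=7 idx=1 pred=T actual=T -> ctr[1]=3
Ev 5: PC=7 idx=1 pred=T actual=T -> ctr[1]=3
Ev 6: PC=7 idx=1 pred=T actual=T -> ctr[1]=3
Ev 7: PC=7 idx=1 pred=T actual=T -> ctr[1]=3
Ev 8: PC=7 idx=1 pred=T actual=T -> ctr[1]=3
Ev 9: PC=2 idx=0 pred=N actual=T -> ctr[0]=1
Ev 10: PC=2 idx=0 pred=N actual=N -> ctr[0]=0
Ev 11: PC=2 idx=0 pred=N actual=T -> ctr[0]=1
Ev 12: PC=7 idx=1 pred=T actual=T -> ctr[1]=3

Answer: N N N T T T T T N N N T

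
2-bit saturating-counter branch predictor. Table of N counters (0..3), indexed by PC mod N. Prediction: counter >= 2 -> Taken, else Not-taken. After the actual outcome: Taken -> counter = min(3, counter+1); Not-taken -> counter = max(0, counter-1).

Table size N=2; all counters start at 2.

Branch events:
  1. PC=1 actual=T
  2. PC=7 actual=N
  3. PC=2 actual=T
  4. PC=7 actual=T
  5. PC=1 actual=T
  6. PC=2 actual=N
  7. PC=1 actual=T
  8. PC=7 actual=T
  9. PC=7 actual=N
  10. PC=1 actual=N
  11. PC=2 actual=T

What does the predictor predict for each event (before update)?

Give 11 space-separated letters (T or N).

Ev 1: PC=1 idx=1 pred=T actual=T -> ctr[1]=3
Ev 2: PC=7 idx=1 pred=T actual=N -> ctr[1]=2
Ev 3: PC=2 idx=0 pred=T actual=T -> ctr[0]=3
Ev 4: PC=7 idx=1 pred=T actual=T -> ctr[1]=3
Ev 5: PC=1 idx=1 pred=T actual=T -> ctr[1]=3
Ev 6: PC=2 idx=0 pred=T actual=N -> ctr[0]=2
Ev 7: PC=1 idx=1 pred=T actual=T -> ctr[1]=3
Ev 8: PC=7 idx=1 pred=T actual=T -> ctr[1]=3
Ev 9: PC=7 idx=1 pred=T actual=N -> ctr[1]=2
Ev 10: PC=1 idx=1 pred=T actual=N -> ctr[1]=1
Ev 11: PC=2 idx=0 pred=T actual=T -> ctr[0]=3

Answer: T T T T T T T T T T T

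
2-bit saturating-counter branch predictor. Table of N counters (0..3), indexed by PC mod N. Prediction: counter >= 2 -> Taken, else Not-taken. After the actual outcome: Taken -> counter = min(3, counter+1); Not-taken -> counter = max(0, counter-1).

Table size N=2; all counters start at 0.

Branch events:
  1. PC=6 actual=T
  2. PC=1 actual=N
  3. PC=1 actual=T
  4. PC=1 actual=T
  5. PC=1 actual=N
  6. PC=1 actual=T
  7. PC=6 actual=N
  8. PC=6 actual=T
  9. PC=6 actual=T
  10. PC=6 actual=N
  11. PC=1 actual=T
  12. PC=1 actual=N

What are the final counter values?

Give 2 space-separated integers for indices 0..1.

Ev 1: PC=6 idx=0 pred=N actual=T -> ctr[0]=1
Ev 2: PC=1 idx=1 pred=N actual=N -> ctr[1]=0
Ev 3: PC=1 idx=1 pred=N actual=T -> ctr[1]=1
Ev 4: PC=1 idx=1 pred=N actual=T -> ctr[1]=2
Ev 5: PC=1 idx=1 pred=T actual=N -> ctr[1]=1
Ev 6: PC=1 idx=1 pred=N actual=T -> ctr[1]=2
Ev 7: PC=6 idx=0 pred=N actual=N -> ctr[0]=0
Ev 8: PC=6 idx=0 pred=N actual=T -> ctr[0]=1
Ev 9: PC=6 idx=0 pred=N actual=T -> ctr[0]=2
Ev 10: PC=6 idx=0 pred=T actual=N -> ctr[0]=1
Ev 11: PC=1 idx=1 pred=T actual=T -> ctr[1]=3
Ev 12: PC=1 idx=1 pred=T actual=N -> ctr[1]=2

Answer: 1 2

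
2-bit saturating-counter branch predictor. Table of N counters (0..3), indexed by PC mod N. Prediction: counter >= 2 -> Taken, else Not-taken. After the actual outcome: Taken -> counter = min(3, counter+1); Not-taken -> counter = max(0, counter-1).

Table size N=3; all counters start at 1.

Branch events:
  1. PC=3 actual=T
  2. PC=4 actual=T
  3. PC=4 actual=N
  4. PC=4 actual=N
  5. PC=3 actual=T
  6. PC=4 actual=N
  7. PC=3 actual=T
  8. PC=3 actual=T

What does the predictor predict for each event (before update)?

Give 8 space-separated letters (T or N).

Ev 1: PC=3 idx=0 pred=N actual=T -> ctr[0]=2
Ev 2: PC=4 idx=1 pred=N actual=T -> ctr[1]=2
Ev 3: PC=4 idx=1 pred=T actual=N -> ctr[1]=1
Ev 4: PC=4 idx=1 pred=N actual=N -> ctr[1]=0
Ev 5: PC=3 idx=0 pred=T actual=T -> ctr[0]=3
Ev 6: PC=4 idx=1 pred=N actual=N -> ctr[1]=0
Ev 7: PC=3 idx=0 pred=T actual=T -> ctr[0]=3
Ev 8: PC=3 idx=0 pred=T actual=T -> ctr[0]=3

Answer: N N T N T N T T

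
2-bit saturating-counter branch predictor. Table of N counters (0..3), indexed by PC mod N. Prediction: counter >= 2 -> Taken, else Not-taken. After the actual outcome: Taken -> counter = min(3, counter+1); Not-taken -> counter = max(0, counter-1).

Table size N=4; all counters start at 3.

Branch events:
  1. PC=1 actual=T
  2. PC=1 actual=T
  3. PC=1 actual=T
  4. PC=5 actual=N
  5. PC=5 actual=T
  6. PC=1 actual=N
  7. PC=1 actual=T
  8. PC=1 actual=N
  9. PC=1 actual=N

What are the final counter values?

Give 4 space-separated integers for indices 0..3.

Ev 1: PC=1 idx=1 pred=T actual=T -> ctr[1]=3
Ev 2: PC=1 idx=1 pred=T actual=T -> ctr[1]=3
Ev 3: PC=1 idx=1 pred=T actual=T -> ctr[1]=3
Ev 4: PC=5 idx=1 pred=T actual=N -> ctr[1]=2
Ev 5: PC=5 idx=1 pred=T actual=T -> ctr[1]=3
Ev 6: PC=1 idx=1 pred=T actual=N -> ctr[1]=2
Ev 7: PC=1 idx=1 pred=T actual=T -> ctr[1]=3
Ev 8: PC=1 idx=1 pred=T actual=N -> ctr[1]=2
Ev 9: PC=1 idx=1 pred=T actual=N -> ctr[1]=1

Answer: 3 1 3 3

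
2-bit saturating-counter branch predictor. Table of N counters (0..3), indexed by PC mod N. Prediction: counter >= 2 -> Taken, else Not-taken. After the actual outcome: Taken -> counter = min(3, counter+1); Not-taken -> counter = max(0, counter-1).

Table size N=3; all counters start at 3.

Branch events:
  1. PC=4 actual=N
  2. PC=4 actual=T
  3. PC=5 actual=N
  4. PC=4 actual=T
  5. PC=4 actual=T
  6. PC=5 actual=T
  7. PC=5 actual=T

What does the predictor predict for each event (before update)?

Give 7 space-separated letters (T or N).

Ev 1: PC=4 idx=1 pred=T actual=N -> ctr[1]=2
Ev 2: PC=4 idx=1 pred=T actual=T -> ctr[1]=3
Ev 3: PC=5 idx=2 pred=T actual=N -> ctr[2]=2
Ev 4: PC=4 idx=1 pred=T actual=T -> ctr[1]=3
Ev 5: PC=4 idx=1 pred=T actual=T -> ctr[1]=3
Ev 6: PC=5 idx=2 pred=T actual=T -> ctr[2]=3
Ev 7: PC=5 idx=2 pred=T actual=T -> ctr[2]=3

Answer: T T T T T T T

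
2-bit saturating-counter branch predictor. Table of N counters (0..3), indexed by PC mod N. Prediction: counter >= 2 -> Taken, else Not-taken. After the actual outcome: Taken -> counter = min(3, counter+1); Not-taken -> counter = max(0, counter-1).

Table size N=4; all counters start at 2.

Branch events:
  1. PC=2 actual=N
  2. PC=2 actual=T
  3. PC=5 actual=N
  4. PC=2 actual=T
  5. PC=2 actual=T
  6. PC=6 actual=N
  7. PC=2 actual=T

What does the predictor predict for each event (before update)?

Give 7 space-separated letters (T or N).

Ev 1: PC=2 idx=2 pred=T actual=N -> ctr[2]=1
Ev 2: PC=2 idx=2 pred=N actual=T -> ctr[2]=2
Ev 3: PC=5 idx=1 pred=T actual=N -> ctr[1]=1
Ev 4: PC=2 idx=2 pred=T actual=T -> ctr[2]=3
Ev 5: PC=2 idx=2 pred=T actual=T -> ctr[2]=3
Ev 6: PC=6 idx=2 pred=T actual=N -> ctr[2]=2
Ev 7: PC=2 idx=2 pred=T actual=T -> ctr[2]=3

Answer: T N T T T T T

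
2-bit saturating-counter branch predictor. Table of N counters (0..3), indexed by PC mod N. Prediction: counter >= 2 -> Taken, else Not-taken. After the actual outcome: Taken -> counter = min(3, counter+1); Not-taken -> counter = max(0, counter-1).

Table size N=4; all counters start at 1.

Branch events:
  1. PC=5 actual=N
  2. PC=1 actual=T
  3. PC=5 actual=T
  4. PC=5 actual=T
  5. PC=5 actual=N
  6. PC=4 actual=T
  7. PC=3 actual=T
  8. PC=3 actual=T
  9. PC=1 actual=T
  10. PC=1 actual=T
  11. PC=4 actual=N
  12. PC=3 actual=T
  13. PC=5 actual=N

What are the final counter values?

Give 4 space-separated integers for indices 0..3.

Answer: 1 2 1 3

Derivation:
Ev 1: PC=5 idx=1 pred=N actual=N -> ctr[1]=0
Ev 2: PC=1 idx=1 pred=N actual=T -> ctr[1]=1
Ev 3: PC=5 idx=1 pred=N actual=T -> ctr[1]=2
Ev 4: PC=5 idx=1 pred=T actual=T -> ctr[1]=3
Ev 5: PC=5 idx=1 pred=T actual=N -> ctr[1]=2
Ev 6: PC=4 idx=0 pred=N actual=T -> ctr[0]=2
Ev 7: PC=3 idx=3 pred=N actual=T -> ctr[3]=2
Ev 8: PC=3 idx=3 pred=T actual=T -> ctr[3]=3
Ev 9: PC=1 idx=1 pred=T actual=T -> ctr[1]=3
Ev 10: PC=1 idx=1 pred=T actual=T -> ctr[1]=3
Ev 11: PC=4 idx=0 pred=T actual=N -> ctr[0]=1
Ev 12: PC=3 idx=3 pred=T actual=T -> ctr[3]=3
Ev 13: PC=5 idx=1 pred=T actual=N -> ctr[1]=2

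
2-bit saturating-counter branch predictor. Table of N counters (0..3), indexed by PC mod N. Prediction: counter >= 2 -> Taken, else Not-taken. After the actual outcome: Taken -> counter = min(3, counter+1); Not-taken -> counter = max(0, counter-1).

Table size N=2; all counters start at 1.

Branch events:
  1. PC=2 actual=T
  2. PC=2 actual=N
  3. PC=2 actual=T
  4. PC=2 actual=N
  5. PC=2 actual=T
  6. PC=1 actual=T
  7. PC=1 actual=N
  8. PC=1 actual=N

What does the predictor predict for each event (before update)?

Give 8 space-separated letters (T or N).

Answer: N T N T N N T N

Derivation:
Ev 1: PC=2 idx=0 pred=N actual=T -> ctr[0]=2
Ev 2: PC=2 idx=0 pred=T actual=N -> ctr[0]=1
Ev 3: PC=2 idx=0 pred=N actual=T -> ctr[0]=2
Ev 4: PC=2 idx=0 pred=T actual=N -> ctr[0]=1
Ev 5: PC=2 idx=0 pred=N actual=T -> ctr[0]=2
Ev 6: PC=1 idx=1 pred=N actual=T -> ctr[1]=2
Ev 7: PC=1 idx=1 pred=T actual=N -> ctr[1]=1
Ev 8: PC=1 idx=1 pred=N actual=N -> ctr[1]=0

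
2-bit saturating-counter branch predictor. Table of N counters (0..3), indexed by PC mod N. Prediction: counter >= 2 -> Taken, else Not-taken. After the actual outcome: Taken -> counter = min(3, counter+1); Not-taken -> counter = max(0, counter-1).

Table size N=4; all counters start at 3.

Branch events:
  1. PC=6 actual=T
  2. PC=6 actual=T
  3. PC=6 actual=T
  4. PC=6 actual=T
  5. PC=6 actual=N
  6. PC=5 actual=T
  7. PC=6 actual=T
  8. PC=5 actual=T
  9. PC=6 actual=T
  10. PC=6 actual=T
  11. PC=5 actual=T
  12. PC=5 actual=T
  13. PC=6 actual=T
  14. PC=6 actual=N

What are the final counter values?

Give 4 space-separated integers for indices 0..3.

Ev 1: PC=6 idx=2 pred=T actual=T -> ctr[2]=3
Ev 2: PC=6 idx=2 pred=T actual=T -> ctr[2]=3
Ev 3: PC=6 idx=2 pred=T actual=T -> ctr[2]=3
Ev 4: PC=6 idx=2 pred=T actual=T -> ctr[2]=3
Ev 5: PC=6 idx=2 pred=T actual=N -> ctr[2]=2
Ev 6: PC=5 idx=1 pred=T actual=T -> ctr[1]=3
Ev 7: PC=6 idx=2 pred=T actual=T -> ctr[2]=3
Ev 8: PC=5 idx=1 pred=T actual=T -> ctr[1]=3
Ev 9: PC=6 idx=2 pred=T actual=T -> ctr[2]=3
Ev 10: PC=6 idx=2 pred=T actual=T -> ctr[2]=3
Ev 11: PC=5 idx=1 pred=T actual=T -> ctr[1]=3
Ev 12: PC=5 idx=1 pred=T actual=T -> ctr[1]=3
Ev 13: PC=6 idx=2 pred=T actual=T -> ctr[2]=3
Ev 14: PC=6 idx=2 pred=T actual=N -> ctr[2]=2

Answer: 3 3 2 3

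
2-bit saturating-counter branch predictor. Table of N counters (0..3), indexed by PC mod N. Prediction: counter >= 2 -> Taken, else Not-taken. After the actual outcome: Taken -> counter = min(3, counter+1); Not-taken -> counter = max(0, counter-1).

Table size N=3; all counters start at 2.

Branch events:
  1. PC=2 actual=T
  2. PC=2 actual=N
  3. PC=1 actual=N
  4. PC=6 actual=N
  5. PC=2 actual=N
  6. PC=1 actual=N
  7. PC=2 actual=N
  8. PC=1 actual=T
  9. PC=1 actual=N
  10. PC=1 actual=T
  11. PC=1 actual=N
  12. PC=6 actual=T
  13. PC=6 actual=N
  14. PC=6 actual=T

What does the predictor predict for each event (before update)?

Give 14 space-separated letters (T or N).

Ev 1: PC=2 idx=2 pred=T actual=T -> ctr[2]=3
Ev 2: PC=2 idx=2 pred=T actual=N -> ctr[2]=2
Ev 3: PC=1 idx=1 pred=T actual=N -> ctr[1]=1
Ev 4: PC=6 idx=0 pred=T actual=N -> ctr[0]=1
Ev 5: PC=2 idx=2 pred=T actual=N -> ctr[2]=1
Ev 6: PC=1 idx=1 pred=N actual=N -> ctr[1]=0
Ev 7: PC=2 idx=2 pred=N actual=N -> ctr[2]=0
Ev 8: PC=1 idx=1 pred=N actual=T -> ctr[1]=1
Ev 9: PC=1 idx=1 pred=N actual=N -> ctr[1]=0
Ev 10: PC=1 idx=1 pred=N actual=T -> ctr[1]=1
Ev 11: PC=1 idx=1 pred=N actual=N -> ctr[1]=0
Ev 12: PC=6 idx=0 pred=N actual=T -> ctr[0]=2
Ev 13: PC=6 idx=0 pred=T actual=N -> ctr[0]=1
Ev 14: PC=6 idx=0 pred=N actual=T -> ctr[0]=2

Answer: T T T T T N N N N N N N T N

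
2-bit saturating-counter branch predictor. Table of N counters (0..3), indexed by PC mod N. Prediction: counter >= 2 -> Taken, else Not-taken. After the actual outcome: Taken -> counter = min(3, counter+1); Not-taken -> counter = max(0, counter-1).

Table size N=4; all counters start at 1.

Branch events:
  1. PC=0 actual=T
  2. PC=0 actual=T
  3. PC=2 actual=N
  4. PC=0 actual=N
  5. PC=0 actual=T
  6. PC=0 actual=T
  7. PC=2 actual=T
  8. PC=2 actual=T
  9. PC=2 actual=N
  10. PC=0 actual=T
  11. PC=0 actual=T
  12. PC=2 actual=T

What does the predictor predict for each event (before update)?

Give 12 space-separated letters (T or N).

Ev 1: PC=0 idx=0 pred=N actual=T -> ctr[0]=2
Ev 2: PC=0 idx=0 pred=T actual=T -> ctr[0]=3
Ev 3: PC=2 idx=2 pred=N actual=N -> ctr[2]=0
Ev 4: PC=0 idx=0 pred=T actual=N -> ctr[0]=2
Ev 5: PC=0 idx=0 pred=T actual=T -> ctr[0]=3
Ev 6: PC=0 idx=0 pred=T actual=T -> ctr[0]=3
Ev 7: PC=2 idx=2 pred=N actual=T -> ctr[2]=1
Ev 8: PC=2 idx=2 pred=N actual=T -> ctr[2]=2
Ev 9: PC=2 idx=2 pred=T actual=N -> ctr[2]=1
Ev 10: PC=0 idx=0 pred=T actual=T -> ctr[0]=3
Ev 11: PC=0 idx=0 pred=T actual=T -> ctr[0]=3
Ev 12: PC=2 idx=2 pred=N actual=T -> ctr[2]=2

Answer: N T N T T T N N T T T N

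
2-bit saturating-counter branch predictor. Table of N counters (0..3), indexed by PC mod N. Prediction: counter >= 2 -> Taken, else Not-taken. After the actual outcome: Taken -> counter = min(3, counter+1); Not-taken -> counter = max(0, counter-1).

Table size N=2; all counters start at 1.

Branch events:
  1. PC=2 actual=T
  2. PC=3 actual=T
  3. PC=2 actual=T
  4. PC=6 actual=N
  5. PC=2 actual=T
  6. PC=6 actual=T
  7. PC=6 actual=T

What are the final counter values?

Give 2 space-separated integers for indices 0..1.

Answer: 3 2

Derivation:
Ev 1: PC=2 idx=0 pred=N actual=T -> ctr[0]=2
Ev 2: PC=3 idx=1 pred=N actual=T -> ctr[1]=2
Ev 3: PC=2 idx=0 pred=T actual=T -> ctr[0]=3
Ev 4: PC=6 idx=0 pred=T actual=N -> ctr[0]=2
Ev 5: PC=2 idx=0 pred=T actual=T -> ctr[0]=3
Ev 6: PC=6 idx=0 pred=T actual=T -> ctr[0]=3
Ev 7: PC=6 idx=0 pred=T actual=T -> ctr[0]=3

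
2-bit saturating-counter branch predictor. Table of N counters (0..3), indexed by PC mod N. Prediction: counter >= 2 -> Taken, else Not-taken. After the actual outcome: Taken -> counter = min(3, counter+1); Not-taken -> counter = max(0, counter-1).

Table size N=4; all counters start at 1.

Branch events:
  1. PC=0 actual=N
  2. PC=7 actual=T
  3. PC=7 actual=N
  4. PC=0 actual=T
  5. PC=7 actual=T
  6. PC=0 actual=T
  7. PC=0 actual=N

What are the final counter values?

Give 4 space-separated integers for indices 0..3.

Answer: 1 1 1 2

Derivation:
Ev 1: PC=0 idx=0 pred=N actual=N -> ctr[0]=0
Ev 2: PC=7 idx=3 pred=N actual=T -> ctr[3]=2
Ev 3: PC=7 idx=3 pred=T actual=N -> ctr[3]=1
Ev 4: PC=0 idx=0 pred=N actual=T -> ctr[0]=1
Ev 5: PC=7 idx=3 pred=N actual=T -> ctr[3]=2
Ev 6: PC=0 idx=0 pred=N actual=T -> ctr[0]=2
Ev 7: PC=0 idx=0 pred=T actual=N -> ctr[0]=1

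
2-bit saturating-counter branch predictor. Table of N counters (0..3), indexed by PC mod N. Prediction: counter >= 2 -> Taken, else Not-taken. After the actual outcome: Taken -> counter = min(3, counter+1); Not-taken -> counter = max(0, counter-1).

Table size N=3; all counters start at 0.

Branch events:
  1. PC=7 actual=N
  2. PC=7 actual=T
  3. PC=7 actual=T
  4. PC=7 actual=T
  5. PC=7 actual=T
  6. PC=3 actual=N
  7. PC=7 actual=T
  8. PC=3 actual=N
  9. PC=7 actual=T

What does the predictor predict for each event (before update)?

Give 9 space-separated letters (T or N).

Ev 1: PC=7 idx=1 pred=N actual=N -> ctr[1]=0
Ev 2: PC=7 idx=1 pred=N actual=T -> ctr[1]=1
Ev 3: PC=7 idx=1 pred=N actual=T -> ctr[1]=2
Ev 4: PC=7 idx=1 pred=T actual=T -> ctr[1]=3
Ev 5: PC=7 idx=1 pred=T actual=T -> ctr[1]=3
Ev 6: PC=3 idx=0 pred=N actual=N -> ctr[0]=0
Ev 7: PC=7 idx=1 pred=T actual=T -> ctr[1]=3
Ev 8: PC=3 idx=0 pred=N actual=N -> ctr[0]=0
Ev 9: PC=7 idx=1 pred=T actual=T -> ctr[1]=3

Answer: N N N T T N T N T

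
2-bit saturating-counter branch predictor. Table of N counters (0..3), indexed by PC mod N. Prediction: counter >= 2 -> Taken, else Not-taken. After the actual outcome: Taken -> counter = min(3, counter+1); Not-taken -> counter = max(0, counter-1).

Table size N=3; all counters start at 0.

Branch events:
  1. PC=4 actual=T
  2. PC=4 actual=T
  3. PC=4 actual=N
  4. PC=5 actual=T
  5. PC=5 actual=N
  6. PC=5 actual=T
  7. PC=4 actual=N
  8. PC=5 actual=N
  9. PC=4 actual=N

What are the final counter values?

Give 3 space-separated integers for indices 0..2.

Answer: 0 0 0

Derivation:
Ev 1: PC=4 idx=1 pred=N actual=T -> ctr[1]=1
Ev 2: PC=4 idx=1 pred=N actual=T -> ctr[1]=2
Ev 3: PC=4 idx=1 pred=T actual=N -> ctr[1]=1
Ev 4: PC=5 idx=2 pred=N actual=T -> ctr[2]=1
Ev 5: PC=5 idx=2 pred=N actual=N -> ctr[2]=0
Ev 6: PC=5 idx=2 pred=N actual=T -> ctr[2]=1
Ev 7: PC=4 idx=1 pred=N actual=N -> ctr[1]=0
Ev 8: PC=5 idx=2 pred=N actual=N -> ctr[2]=0
Ev 9: PC=4 idx=1 pred=N actual=N -> ctr[1]=0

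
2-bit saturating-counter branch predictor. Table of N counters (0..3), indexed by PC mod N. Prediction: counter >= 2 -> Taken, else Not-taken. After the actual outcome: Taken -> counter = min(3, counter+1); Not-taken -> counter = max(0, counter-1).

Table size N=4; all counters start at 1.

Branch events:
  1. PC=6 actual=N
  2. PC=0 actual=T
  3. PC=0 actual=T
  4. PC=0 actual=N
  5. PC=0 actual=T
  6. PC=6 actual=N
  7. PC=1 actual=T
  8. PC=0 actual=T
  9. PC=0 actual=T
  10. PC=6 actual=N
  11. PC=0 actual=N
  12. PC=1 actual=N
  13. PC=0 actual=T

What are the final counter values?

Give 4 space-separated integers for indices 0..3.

Ev 1: PC=6 idx=2 pred=N actual=N -> ctr[2]=0
Ev 2: PC=0 idx=0 pred=N actual=T -> ctr[0]=2
Ev 3: PC=0 idx=0 pred=T actual=T -> ctr[0]=3
Ev 4: PC=0 idx=0 pred=T actual=N -> ctr[0]=2
Ev 5: PC=0 idx=0 pred=T actual=T -> ctr[0]=3
Ev 6: PC=6 idx=2 pred=N actual=N -> ctr[2]=0
Ev 7: PC=1 idx=1 pred=N actual=T -> ctr[1]=2
Ev 8: PC=0 idx=0 pred=T actual=T -> ctr[0]=3
Ev 9: PC=0 idx=0 pred=T actual=T -> ctr[0]=3
Ev 10: PC=6 idx=2 pred=N actual=N -> ctr[2]=0
Ev 11: PC=0 idx=0 pred=T actual=N -> ctr[0]=2
Ev 12: PC=1 idx=1 pred=T actual=N -> ctr[1]=1
Ev 13: PC=0 idx=0 pred=T actual=T -> ctr[0]=3

Answer: 3 1 0 1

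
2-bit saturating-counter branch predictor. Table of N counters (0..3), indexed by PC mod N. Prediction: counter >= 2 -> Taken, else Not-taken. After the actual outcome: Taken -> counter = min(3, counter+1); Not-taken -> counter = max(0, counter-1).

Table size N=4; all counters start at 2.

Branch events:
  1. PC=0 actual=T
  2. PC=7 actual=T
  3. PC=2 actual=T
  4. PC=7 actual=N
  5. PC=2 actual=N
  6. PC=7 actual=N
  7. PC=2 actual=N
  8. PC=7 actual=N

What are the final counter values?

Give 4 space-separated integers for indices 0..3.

Answer: 3 2 1 0

Derivation:
Ev 1: PC=0 idx=0 pred=T actual=T -> ctr[0]=3
Ev 2: PC=7 idx=3 pred=T actual=T -> ctr[3]=3
Ev 3: PC=2 idx=2 pred=T actual=T -> ctr[2]=3
Ev 4: PC=7 idx=3 pred=T actual=N -> ctr[3]=2
Ev 5: PC=2 idx=2 pred=T actual=N -> ctr[2]=2
Ev 6: PC=7 idx=3 pred=T actual=N -> ctr[3]=1
Ev 7: PC=2 idx=2 pred=T actual=N -> ctr[2]=1
Ev 8: PC=7 idx=3 pred=N actual=N -> ctr[3]=0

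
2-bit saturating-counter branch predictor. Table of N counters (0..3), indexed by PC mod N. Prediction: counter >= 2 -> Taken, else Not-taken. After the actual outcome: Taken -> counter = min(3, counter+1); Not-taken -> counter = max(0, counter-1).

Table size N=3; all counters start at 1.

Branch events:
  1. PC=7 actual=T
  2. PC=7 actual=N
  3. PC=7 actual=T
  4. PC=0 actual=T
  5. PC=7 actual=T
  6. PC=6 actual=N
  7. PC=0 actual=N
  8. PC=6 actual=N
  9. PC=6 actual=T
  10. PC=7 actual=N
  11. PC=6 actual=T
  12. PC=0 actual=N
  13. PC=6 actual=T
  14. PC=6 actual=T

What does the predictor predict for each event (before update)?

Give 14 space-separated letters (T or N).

Answer: N T N N T T N N N T N T N T

Derivation:
Ev 1: PC=7 idx=1 pred=N actual=T -> ctr[1]=2
Ev 2: PC=7 idx=1 pred=T actual=N -> ctr[1]=1
Ev 3: PC=7 idx=1 pred=N actual=T -> ctr[1]=2
Ev 4: PC=0 idx=0 pred=N actual=T -> ctr[0]=2
Ev 5: PC=7 idx=1 pred=T actual=T -> ctr[1]=3
Ev 6: PC=6 idx=0 pred=T actual=N -> ctr[0]=1
Ev 7: PC=0 idx=0 pred=N actual=N -> ctr[0]=0
Ev 8: PC=6 idx=0 pred=N actual=N -> ctr[0]=0
Ev 9: PC=6 idx=0 pred=N actual=T -> ctr[0]=1
Ev 10: PC=7 idx=1 pred=T actual=N -> ctr[1]=2
Ev 11: PC=6 idx=0 pred=N actual=T -> ctr[0]=2
Ev 12: PC=0 idx=0 pred=T actual=N -> ctr[0]=1
Ev 13: PC=6 idx=0 pred=N actual=T -> ctr[0]=2
Ev 14: PC=6 idx=0 pred=T actual=T -> ctr[0]=3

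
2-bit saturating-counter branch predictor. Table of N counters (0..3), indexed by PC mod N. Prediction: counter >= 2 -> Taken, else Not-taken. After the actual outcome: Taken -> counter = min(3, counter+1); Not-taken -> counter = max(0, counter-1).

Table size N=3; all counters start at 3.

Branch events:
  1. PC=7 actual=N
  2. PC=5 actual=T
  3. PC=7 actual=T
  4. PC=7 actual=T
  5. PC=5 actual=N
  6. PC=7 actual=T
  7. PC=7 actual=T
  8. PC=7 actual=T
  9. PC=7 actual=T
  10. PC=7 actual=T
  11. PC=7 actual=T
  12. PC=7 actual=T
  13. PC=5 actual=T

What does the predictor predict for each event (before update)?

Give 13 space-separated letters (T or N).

Ev 1: PC=7 idx=1 pred=T actual=N -> ctr[1]=2
Ev 2: PC=5 idx=2 pred=T actual=T -> ctr[2]=3
Ev 3: PC=7 idx=1 pred=T actual=T -> ctr[1]=3
Ev 4: PC=7 idx=1 pred=T actual=T -> ctr[1]=3
Ev 5: PC=5 idx=2 pred=T actual=N -> ctr[2]=2
Ev 6: PC=7 idx=1 pred=T actual=T -> ctr[1]=3
Ev 7: PC=7 idx=1 pred=T actual=T -> ctr[1]=3
Ev 8: PC=7 idx=1 pred=T actual=T -> ctr[1]=3
Ev 9: PC=7 idx=1 pred=T actual=T -> ctr[1]=3
Ev 10: PC=7 idx=1 pred=T actual=T -> ctr[1]=3
Ev 11: PC=7 idx=1 pred=T actual=T -> ctr[1]=3
Ev 12: PC=7 idx=1 pred=T actual=T -> ctr[1]=3
Ev 13: PC=5 idx=2 pred=T actual=T -> ctr[2]=3

Answer: T T T T T T T T T T T T T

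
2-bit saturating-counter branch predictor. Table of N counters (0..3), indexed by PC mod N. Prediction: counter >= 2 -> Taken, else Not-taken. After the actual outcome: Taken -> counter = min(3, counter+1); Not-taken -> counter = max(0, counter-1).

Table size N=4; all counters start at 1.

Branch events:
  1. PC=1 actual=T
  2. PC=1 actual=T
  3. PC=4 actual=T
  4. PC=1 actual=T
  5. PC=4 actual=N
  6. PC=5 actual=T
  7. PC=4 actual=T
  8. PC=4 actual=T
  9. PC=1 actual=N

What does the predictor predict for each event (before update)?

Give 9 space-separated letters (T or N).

Ev 1: PC=1 idx=1 pred=N actual=T -> ctr[1]=2
Ev 2: PC=1 idx=1 pred=T actual=T -> ctr[1]=3
Ev 3: PC=4 idx=0 pred=N actual=T -> ctr[0]=2
Ev 4: PC=1 idx=1 pred=T actual=T -> ctr[1]=3
Ev 5: PC=4 idx=0 pred=T actual=N -> ctr[0]=1
Ev 6: PC=5 idx=1 pred=T actual=T -> ctr[1]=3
Ev 7: PC=4 idx=0 pred=N actual=T -> ctr[0]=2
Ev 8: PC=4 idx=0 pred=T actual=T -> ctr[0]=3
Ev 9: PC=1 idx=1 pred=T actual=N -> ctr[1]=2

Answer: N T N T T T N T T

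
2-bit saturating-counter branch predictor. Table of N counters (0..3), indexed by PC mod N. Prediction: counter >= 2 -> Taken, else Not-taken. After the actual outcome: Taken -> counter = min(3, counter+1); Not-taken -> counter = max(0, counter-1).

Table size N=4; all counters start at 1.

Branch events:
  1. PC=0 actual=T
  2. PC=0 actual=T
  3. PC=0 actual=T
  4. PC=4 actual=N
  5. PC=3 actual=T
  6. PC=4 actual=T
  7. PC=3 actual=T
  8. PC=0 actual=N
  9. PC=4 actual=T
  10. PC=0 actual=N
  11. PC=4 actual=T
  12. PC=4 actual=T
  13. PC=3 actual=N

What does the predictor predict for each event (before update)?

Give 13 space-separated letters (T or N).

Answer: N T T T N T T T T T T T T

Derivation:
Ev 1: PC=0 idx=0 pred=N actual=T -> ctr[0]=2
Ev 2: PC=0 idx=0 pred=T actual=T -> ctr[0]=3
Ev 3: PC=0 idx=0 pred=T actual=T -> ctr[0]=3
Ev 4: PC=4 idx=0 pred=T actual=N -> ctr[0]=2
Ev 5: PC=3 idx=3 pred=N actual=T -> ctr[3]=2
Ev 6: PC=4 idx=0 pred=T actual=T -> ctr[0]=3
Ev 7: PC=3 idx=3 pred=T actual=T -> ctr[3]=3
Ev 8: PC=0 idx=0 pred=T actual=N -> ctr[0]=2
Ev 9: PC=4 idx=0 pred=T actual=T -> ctr[0]=3
Ev 10: PC=0 idx=0 pred=T actual=N -> ctr[0]=2
Ev 11: PC=4 idx=0 pred=T actual=T -> ctr[0]=3
Ev 12: PC=4 idx=0 pred=T actual=T -> ctr[0]=3
Ev 13: PC=3 idx=3 pred=T actual=N -> ctr[3]=2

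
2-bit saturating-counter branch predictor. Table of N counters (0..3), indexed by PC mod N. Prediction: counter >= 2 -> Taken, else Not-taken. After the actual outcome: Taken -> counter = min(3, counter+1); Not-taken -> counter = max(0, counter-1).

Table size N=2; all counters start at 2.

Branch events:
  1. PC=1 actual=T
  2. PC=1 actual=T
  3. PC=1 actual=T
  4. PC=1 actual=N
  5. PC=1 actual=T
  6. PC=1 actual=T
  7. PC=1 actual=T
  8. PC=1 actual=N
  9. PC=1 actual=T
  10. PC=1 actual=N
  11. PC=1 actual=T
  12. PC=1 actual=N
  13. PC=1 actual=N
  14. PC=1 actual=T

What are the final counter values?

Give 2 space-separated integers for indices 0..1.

Answer: 2 2

Derivation:
Ev 1: PC=1 idx=1 pred=T actual=T -> ctr[1]=3
Ev 2: PC=1 idx=1 pred=T actual=T -> ctr[1]=3
Ev 3: PC=1 idx=1 pred=T actual=T -> ctr[1]=3
Ev 4: PC=1 idx=1 pred=T actual=N -> ctr[1]=2
Ev 5: PC=1 idx=1 pred=T actual=T -> ctr[1]=3
Ev 6: PC=1 idx=1 pred=T actual=T -> ctr[1]=3
Ev 7: PC=1 idx=1 pred=T actual=T -> ctr[1]=3
Ev 8: PC=1 idx=1 pred=T actual=N -> ctr[1]=2
Ev 9: PC=1 idx=1 pred=T actual=T -> ctr[1]=3
Ev 10: PC=1 idx=1 pred=T actual=N -> ctr[1]=2
Ev 11: PC=1 idx=1 pred=T actual=T -> ctr[1]=3
Ev 12: PC=1 idx=1 pred=T actual=N -> ctr[1]=2
Ev 13: PC=1 idx=1 pred=T actual=N -> ctr[1]=1
Ev 14: PC=1 idx=1 pred=N actual=T -> ctr[1]=2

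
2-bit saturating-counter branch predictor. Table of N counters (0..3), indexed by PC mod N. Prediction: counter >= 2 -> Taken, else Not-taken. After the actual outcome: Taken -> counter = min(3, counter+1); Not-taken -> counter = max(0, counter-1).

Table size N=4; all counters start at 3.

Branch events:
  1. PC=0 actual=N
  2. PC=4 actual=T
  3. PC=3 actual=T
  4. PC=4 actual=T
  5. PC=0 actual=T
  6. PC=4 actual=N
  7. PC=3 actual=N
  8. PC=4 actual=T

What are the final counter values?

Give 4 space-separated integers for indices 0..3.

Ev 1: PC=0 idx=0 pred=T actual=N -> ctr[0]=2
Ev 2: PC=4 idx=0 pred=T actual=T -> ctr[0]=3
Ev 3: PC=3 idx=3 pred=T actual=T -> ctr[3]=3
Ev 4: PC=4 idx=0 pred=T actual=T -> ctr[0]=3
Ev 5: PC=0 idx=0 pred=T actual=T -> ctr[0]=3
Ev 6: PC=4 idx=0 pred=T actual=N -> ctr[0]=2
Ev 7: PC=3 idx=3 pred=T actual=N -> ctr[3]=2
Ev 8: PC=4 idx=0 pred=T actual=T -> ctr[0]=3

Answer: 3 3 3 2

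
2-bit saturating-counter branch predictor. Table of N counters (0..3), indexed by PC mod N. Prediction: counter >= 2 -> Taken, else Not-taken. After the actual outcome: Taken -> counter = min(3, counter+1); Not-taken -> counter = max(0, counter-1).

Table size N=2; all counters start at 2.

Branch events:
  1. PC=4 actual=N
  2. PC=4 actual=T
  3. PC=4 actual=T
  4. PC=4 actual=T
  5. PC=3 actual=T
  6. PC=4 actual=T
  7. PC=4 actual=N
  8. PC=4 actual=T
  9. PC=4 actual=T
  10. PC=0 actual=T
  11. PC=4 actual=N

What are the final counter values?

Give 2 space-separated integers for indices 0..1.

Answer: 2 3

Derivation:
Ev 1: PC=4 idx=0 pred=T actual=N -> ctr[0]=1
Ev 2: PC=4 idx=0 pred=N actual=T -> ctr[0]=2
Ev 3: PC=4 idx=0 pred=T actual=T -> ctr[0]=3
Ev 4: PC=4 idx=0 pred=T actual=T -> ctr[0]=3
Ev 5: PC=3 idx=1 pred=T actual=T -> ctr[1]=3
Ev 6: PC=4 idx=0 pred=T actual=T -> ctr[0]=3
Ev 7: PC=4 idx=0 pred=T actual=N -> ctr[0]=2
Ev 8: PC=4 idx=0 pred=T actual=T -> ctr[0]=3
Ev 9: PC=4 idx=0 pred=T actual=T -> ctr[0]=3
Ev 10: PC=0 idx=0 pred=T actual=T -> ctr[0]=3
Ev 11: PC=4 idx=0 pred=T actual=N -> ctr[0]=2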